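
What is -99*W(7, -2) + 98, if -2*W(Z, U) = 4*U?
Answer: -298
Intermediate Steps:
W(Z, U) = -2*U
-99*W(7, -2) + 98 = -(-198)*(-2) + 98 = -99*4 + 98 = -396 + 98 = -298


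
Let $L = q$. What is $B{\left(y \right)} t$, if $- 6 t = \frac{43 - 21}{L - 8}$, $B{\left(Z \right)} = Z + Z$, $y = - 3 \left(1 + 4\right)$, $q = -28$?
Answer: $- \frac{55}{18} \approx -3.0556$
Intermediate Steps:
$L = -28$
$y = -15$ ($y = \left(-3\right) 5 = -15$)
$B{\left(Z \right)} = 2 Z$
$t = \frac{11}{108}$ ($t = - \frac{\left(43 - 21\right) \frac{1}{-28 - 8}}{6} = - \frac{22 \frac{1}{-36}}{6} = - \frac{22 \left(- \frac{1}{36}\right)}{6} = \left(- \frac{1}{6}\right) \left(- \frac{11}{18}\right) = \frac{11}{108} \approx 0.10185$)
$B{\left(y \right)} t = 2 \left(-15\right) \frac{11}{108} = \left(-30\right) \frac{11}{108} = - \frac{55}{18}$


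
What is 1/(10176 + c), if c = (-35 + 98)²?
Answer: 1/14145 ≈ 7.0696e-5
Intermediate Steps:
c = 3969 (c = 63² = 3969)
1/(10176 + c) = 1/(10176 + 3969) = 1/14145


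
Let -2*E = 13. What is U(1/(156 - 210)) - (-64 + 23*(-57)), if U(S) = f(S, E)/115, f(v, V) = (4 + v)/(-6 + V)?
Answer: 21346832/15525 ≈ 1375.0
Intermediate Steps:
E = -13/2 (E = -1/2*13 = -13/2 ≈ -6.5000)
f(v, V) = (4 + v)/(-6 + V)
U(S) = -8/2875 - 2*S/2875 (U(S) = ((4 + S)/(-6 - 13/2))/115 = ((4 + S)/(-25/2))*(1/115) = -2*(4 + S)/25*(1/115) = (-8/25 - 2*S/25)*(1/115) = -8/2875 - 2*S/2875)
U(1/(156 - 210)) - (-64 + 23*(-57)) = (-8/2875 - 2/(2875*(156 - 210))) - (-64 + 23*(-57)) = (-8/2875 - 2/2875/(-54)) - (-64 - 1311) = (-8/2875 - 2/2875*(-1/54)) - 1*(-1375) = (-8/2875 + 1/77625) + 1375 = -43/15525 + 1375 = 21346832/15525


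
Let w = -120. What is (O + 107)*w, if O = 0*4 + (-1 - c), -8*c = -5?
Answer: -12645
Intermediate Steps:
c = 5/8 (c = -⅛*(-5) = 5/8 ≈ 0.62500)
O = -13/8 (O = 0*4 + (-1 - 1*5/8) = 0 + (-1 - 5/8) = 0 - 13/8 = -13/8 ≈ -1.6250)
(O + 107)*w = (-13/8 + 107)*(-120) = (843/8)*(-120) = -12645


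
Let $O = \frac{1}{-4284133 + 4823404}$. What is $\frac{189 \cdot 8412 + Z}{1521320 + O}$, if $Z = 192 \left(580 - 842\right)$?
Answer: $\frac{830242217844}{820403757721} \approx 1.012$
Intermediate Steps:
$Z = -50304$ ($Z = 192 \left(-262\right) = -50304$)
$O = \frac{1}{539271} \approx 1.8544 \cdot 10^{-6}$
$\frac{189 \cdot 8412 + Z}{1521320 + O} = \frac{189 \cdot 8412 - 50304}{1521320 + \frac{1}{539271}} = \frac{1589868 - 50304}{\frac{820403757721}{539271}} = 1539564 \cdot \frac{539271}{820403757721} = \frac{830242217844}{820403757721}$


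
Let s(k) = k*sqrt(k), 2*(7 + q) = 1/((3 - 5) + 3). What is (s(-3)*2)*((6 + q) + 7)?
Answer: -39*I*sqrt(3) ≈ -67.55*I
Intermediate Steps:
q = -13/2 (q = -7 + 1/(2*((3 - 5) + 3)) = -7 + 1/(2*(-2 + 3)) = -7 + (1/2)/1 = -7 + (1/2)*1 = -7 + 1/2 = -13/2 ≈ -6.5000)
s(k) = k**(3/2)
(s(-3)*2)*((6 + q) + 7) = ((-3)**(3/2)*2)*((6 - 13/2) + 7) = (-3*I*sqrt(3)*2)*(-1/2 + 7) = -6*I*sqrt(3)*(13/2) = -39*I*sqrt(3)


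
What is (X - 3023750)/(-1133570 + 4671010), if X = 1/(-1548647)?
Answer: -4682721366251/5478245843680 ≈ -0.85478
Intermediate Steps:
X = -1/1548647 ≈ -6.4572e-7
(X - 3023750)/(-1133570 + 4671010) = (-1/1548647 - 3023750)/(-1133570 + 4671010) = -4682721366251/1548647/3537440 = -4682721366251/1548647*1/3537440 = -4682721366251/5478245843680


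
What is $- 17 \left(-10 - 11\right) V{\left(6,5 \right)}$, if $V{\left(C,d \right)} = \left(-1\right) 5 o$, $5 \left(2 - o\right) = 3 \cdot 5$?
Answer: $1785$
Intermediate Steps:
$o = -1$ ($o = 2 - \frac{3 \cdot 5}{5} = 2 - 3 = -1$)
$V{\left(C,d \right)} = 5$ ($V{\left(C,d \right)} = \left(-1\right) 5 \left(-1\right) = \left(-5\right) \left(-1\right) = 5$)
$- 17 \left(-10 - 11\right) V{\left(6,5 \right)} = - 17 \left(-10 - 11\right) 5 = \left(-17\right) \left(-21\right) 5 = 357 \cdot 5 = 1785$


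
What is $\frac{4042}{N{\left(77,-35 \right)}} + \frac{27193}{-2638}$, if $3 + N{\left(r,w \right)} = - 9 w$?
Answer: $\frac{544645}{205764} \approx 2.6469$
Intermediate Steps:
$N{\left(r,w \right)} = -3 - 9 w$
$\frac{4042}{N{\left(77,-35 \right)}} + \frac{27193}{-2638} = \frac{4042}{-3 - -315} + \frac{27193}{-2638} = \frac{4042}{-3 + 315} + 27193 \left(- \frac{1}{2638}\right) = \frac{4042}{312} - \frac{27193}{2638} = 4042 \cdot \frac{1}{312} - \frac{27193}{2638} = \frac{2021}{156} - \frac{27193}{2638} = \frac{544645}{205764}$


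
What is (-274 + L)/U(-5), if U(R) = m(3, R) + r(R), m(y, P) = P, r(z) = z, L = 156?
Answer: 59/5 ≈ 11.800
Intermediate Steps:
U(R) = 2*R (U(R) = R + R = 2*R)
(-274 + L)/U(-5) = (-274 + 156)/((2*(-5))) = -118/(-10) = -118*(-⅒) = 59/5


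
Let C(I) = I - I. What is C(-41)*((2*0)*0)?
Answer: 0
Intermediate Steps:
C(I) = 0
C(-41)*((2*0)*0) = 0*((2*0)*0) = 0*(0*0) = 0*0 = 0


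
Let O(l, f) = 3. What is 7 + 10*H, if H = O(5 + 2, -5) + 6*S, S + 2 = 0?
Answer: -83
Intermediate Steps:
S = -2 (S = -2 + 0 = -2)
H = -9 (H = 3 + 6*(-2) = 3 - 12 = -9)
7 + 10*H = 7 + 10*(-9) = 7 - 90 = -83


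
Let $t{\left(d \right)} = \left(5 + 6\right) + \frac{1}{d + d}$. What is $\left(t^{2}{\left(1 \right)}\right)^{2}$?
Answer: $\frac{279841}{16} \approx 17490.0$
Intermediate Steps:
$t{\left(d \right)} = 11 + \frac{1}{2 d}$
$\left(t^{2}{\left(1 \right)}\right)^{2} = \left(\left(11 + \frac{1}{2 \cdot 1}\right)^{2}\right)^{2} = \left(\left(11 + \frac{1}{2} \cdot 1\right)^{2}\right)^{2} = \left(\left(11 + \frac{1}{2}\right)^{2}\right)^{2} = \left(\left(\frac{23}{2}\right)^{2}\right)^{2} = \left(\frac{529}{4}\right)^{2} = \frac{279841}{16}$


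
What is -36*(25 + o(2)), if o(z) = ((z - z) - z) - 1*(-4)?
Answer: -972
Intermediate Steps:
o(z) = 4 - z (o(z) = (0 - z) + 4 = -z + 4 = 4 - z)
-36*(25 + o(2)) = -36*(25 + (4 - 1*2)) = -36*(25 + (4 - 2)) = -36*(25 + 2) = -36*27 = -972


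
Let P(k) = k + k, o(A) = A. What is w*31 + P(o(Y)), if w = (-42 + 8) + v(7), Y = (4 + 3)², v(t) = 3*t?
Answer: -305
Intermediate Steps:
Y = 49 (Y = 7² = 49)
w = -13 (w = (-42 + 8) + 3*7 = -34 + 21 = -13)
P(k) = 2*k
w*31 + P(o(Y)) = -13*31 + 2*49 = -403 + 98 = -305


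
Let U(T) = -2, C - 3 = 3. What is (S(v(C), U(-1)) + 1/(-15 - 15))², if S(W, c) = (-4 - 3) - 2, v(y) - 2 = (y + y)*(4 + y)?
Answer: 73441/900 ≈ 81.601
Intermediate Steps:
C = 6 (C = 3 + 3 = 6)
v(y) = 2 + 2*y*(4 + y) (v(y) = 2 + (y + y)*(4 + y) = 2 + (2*y)*(4 + y) = 2 + 2*y*(4 + y))
S(W, c) = -9 (S(W, c) = -7 - 2 = -9)
(S(v(C), U(-1)) + 1/(-15 - 15))² = (-9 + 1/(-15 - 15))² = (-9 + 1/(-30))² = (-9 - 1/30)² = (-271/30)² = 73441/900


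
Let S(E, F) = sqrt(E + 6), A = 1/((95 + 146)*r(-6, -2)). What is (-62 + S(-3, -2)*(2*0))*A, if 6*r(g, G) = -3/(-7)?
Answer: -868/241 ≈ -3.6017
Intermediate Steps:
r(g, G) = 1/14 (r(g, G) = (-3/(-7))/6 = (-3*(-1/7))/6 = (1/6)*(3/7) = 1/14)
A = 14/241 (A = 1/((95 + 146)*(1/14)) = 14/241 ≈ 0.058091)
S(E, F) = sqrt(6 + E)
(-62 + S(-3, -2)*(2*0))*A = (-62 + sqrt(6 - 3)*(2*0))*(14/241) = (-62 + sqrt(3)*0)*(14/241) = (-62 + 0)*(14/241) = -62*14/241 = -868/241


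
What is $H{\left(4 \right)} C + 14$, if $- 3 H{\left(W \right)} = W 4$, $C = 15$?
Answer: $-66$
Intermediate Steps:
$H{\left(W \right)} = - \frac{4 W}{3}$ ($H{\left(W \right)} = - \frac{W 4}{3} = - \frac{4 W}{3}$)
$H{\left(4 \right)} C + 14 = \left(- \frac{4}{3}\right) 4 \cdot 15 + 14 = \left(- \frac{16}{3}\right) 15 + 14 = -80 + 14 = -66$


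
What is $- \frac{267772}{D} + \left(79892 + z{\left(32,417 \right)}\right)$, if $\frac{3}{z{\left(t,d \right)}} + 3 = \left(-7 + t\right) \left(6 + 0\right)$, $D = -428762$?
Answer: $\frac{839245790543}{10504669} \approx 79893.0$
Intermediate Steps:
$z{\left(t,d \right)} = \frac{3}{-45 + 6 t}$ ($z{\left(t,d \right)} = \frac{3}{-3 + \left(-7 + t\right) \left(6 + 0\right)} = \frac{3}{-3 + \left(-7 + t\right) 6} = \frac{3}{-3 + \left(-42 + 6 t\right)} = \frac{3}{-45 + 6 t}$)
$- \frac{267772}{D} + \left(79892 + z{\left(32,417 \right)}\right) = - \frac{267772}{-428762} + \left(79892 + \frac{1}{-15 + 2 \cdot 32}\right) = \left(-267772\right) \left(- \frac{1}{428762}\right) + \left(79892 + \frac{1}{-15 + 64}\right) = \frac{133886}{214381} + \left(79892 + \frac{1}{49}\right) = \frac{133886}{214381} + \frac{3914709}{49} = \frac{839245790543}{10504669}$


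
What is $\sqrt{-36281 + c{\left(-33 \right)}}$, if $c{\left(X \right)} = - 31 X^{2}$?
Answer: $2 i \sqrt{17510} \approx 264.65 i$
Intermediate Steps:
$\sqrt{-36281 + c{\left(-33 \right)}} = \sqrt{-36281 - 31 \left(-33\right)^{2}} = \sqrt{-36281 - 33759} = \sqrt{-70040} = 2 i \sqrt{17510}$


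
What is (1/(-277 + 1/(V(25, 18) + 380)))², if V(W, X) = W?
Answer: 164025/12585249856 ≈ 1.3033e-5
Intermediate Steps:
(1/(-277 + 1/(V(25, 18) + 380)))² = (1/(-277 + 1/(25 + 380)))² = (1/(-277 + 1/405))² = (1/(-112184/405))² = (-405/112184)² = 164025/12585249856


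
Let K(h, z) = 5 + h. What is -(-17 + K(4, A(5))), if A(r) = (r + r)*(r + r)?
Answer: 8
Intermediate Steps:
A(r) = 4*r**2 (A(r) = (2*r)*(2*r) = 4*r**2)
-(-17 + K(4, A(5))) = -(-17 + (5 + 4)) = -(-17 + 9) = -1*(-8) = 8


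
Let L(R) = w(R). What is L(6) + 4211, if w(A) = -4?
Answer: 4207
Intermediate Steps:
L(R) = -4
L(6) + 4211 = -4 + 4211 = 4207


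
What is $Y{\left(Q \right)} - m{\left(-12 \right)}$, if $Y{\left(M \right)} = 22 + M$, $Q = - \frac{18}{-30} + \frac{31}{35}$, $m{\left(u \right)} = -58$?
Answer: $\frac{2852}{35} \approx 81.486$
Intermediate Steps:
$Q = \frac{52}{35}$ ($Q = \left(-18\right) \left(- \frac{1}{30}\right) + 31 \cdot \frac{1}{35} = \frac{3}{5} + \frac{31}{35} = \frac{52}{35} \approx 1.4857$)
$Y{\left(Q \right)} - m{\left(-12 \right)} = \left(22 + \frac{52}{35}\right) - -58 = \frac{822}{35} + 58 = \frac{2852}{35}$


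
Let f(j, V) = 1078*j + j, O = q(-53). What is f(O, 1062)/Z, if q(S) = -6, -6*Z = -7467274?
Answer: -19422/3733637 ≈ -0.0052019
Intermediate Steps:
Z = 3733637/3 (Z = -⅙*(-7467274) = 3733637/3 ≈ 1.2445e+6)
O = -6
f(j, V) = 1079*j
f(O, 1062)/Z = (1079*(-6))/(3733637/3) = -6474*3/3733637 = -19422/3733637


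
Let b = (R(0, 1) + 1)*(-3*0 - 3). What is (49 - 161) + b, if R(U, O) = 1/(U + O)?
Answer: -118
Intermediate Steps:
R(U, O) = 1/(O + U)
b = -6 (b = (1/(1 + 0) + 1)*(-3*0 - 3) = (1/1 + 1)*(0 - 3) = (1 + 1)*(-3) = 2*(-3) = -6)
(49 - 161) + b = (49 - 161) - 6 = -112 - 6 = -118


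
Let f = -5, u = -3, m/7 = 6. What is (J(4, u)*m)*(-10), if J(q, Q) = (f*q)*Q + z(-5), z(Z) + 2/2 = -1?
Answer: -24360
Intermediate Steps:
m = 42 (m = 7*6 = 42)
z(Z) = -2 (z(Z) = -1 - 1 = -2)
J(q, Q) = -2 - 5*Q*q (J(q, Q) = (-5*q)*Q - 2 = -5*Q*q - 2 = -2 - 5*Q*q)
(J(4, u)*m)*(-10) = ((-2 - 5*(-3)*4)*42)*(-10) = ((-2 + 60)*42)*(-10) = (58*42)*(-10) = 2436*(-10) = -24360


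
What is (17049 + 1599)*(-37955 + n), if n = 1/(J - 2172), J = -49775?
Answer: -5252471300304/7421 ≈ -7.0778e+8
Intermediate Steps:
n = -1/51947 (n = 1/(-49775 - 2172) = 1/(-51947) = -1/51947 ≈ -1.9250e-5)
(17049 + 1599)*(-37955 + n) = (17049 + 1599)*(-37955 - 1/51947) = 18648*(-1971648386/51947) = -5252471300304/7421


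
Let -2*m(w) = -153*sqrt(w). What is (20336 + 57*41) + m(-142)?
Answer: 22673 + 153*I*sqrt(142)/2 ≈ 22673.0 + 911.6*I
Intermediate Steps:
m(w) = 153*sqrt(w)/2 (m(w) = -(-153)*sqrt(w)/2 = 153*sqrt(w)/2)
(20336 + 57*41) + m(-142) = (20336 + 57*41) + 153*sqrt(-142)/2 = (20336 + 2337) + 153*(I*sqrt(142))/2 = 22673 + 153*I*sqrt(142)/2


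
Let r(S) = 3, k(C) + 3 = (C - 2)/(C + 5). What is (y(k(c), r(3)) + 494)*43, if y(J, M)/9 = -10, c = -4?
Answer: 17372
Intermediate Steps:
k(C) = -3 + (-2 + C)/(5 + C) (k(C) = -3 + (C - 2)/(C + 5) = -3 + (-2 + C)/(5 + C))
y(J, M) = -90 (y(J, M) = 9*(-10) = -90)
(y(k(c), r(3)) + 494)*43 = (-90 + 494)*43 = 404*43 = 17372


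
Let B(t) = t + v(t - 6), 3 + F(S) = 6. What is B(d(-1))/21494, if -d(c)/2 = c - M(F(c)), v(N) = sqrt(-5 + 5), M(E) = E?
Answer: 4/10747 ≈ 0.00037220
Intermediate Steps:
F(S) = 3 (F(S) = -3 + 6 = 3)
v(N) = 0 (v(N) = sqrt(0) = 0)
d(c) = 6 - 2*c (d(c) = -2*(c - 1*3) = -2*(c - 3) = -2*(-3 + c) = 6 - 2*c)
B(t) = t (B(t) = t + 0 = t)
B(d(-1))/21494 = (6 - 2*(-1))/21494 = (6 + 2)*(1/21494) = 8*(1/21494) = 4/10747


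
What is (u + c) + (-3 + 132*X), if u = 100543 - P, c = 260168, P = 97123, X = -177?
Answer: 240221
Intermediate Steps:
u = 3420 (u = 100543 - 1*97123 = 100543 - 97123 = 3420)
(u + c) + (-3 + 132*X) = (3420 + 260168) + (-3 + 132*(-177)) = 263588 + (-3 - 23364) = 263588 - 23367 = 240221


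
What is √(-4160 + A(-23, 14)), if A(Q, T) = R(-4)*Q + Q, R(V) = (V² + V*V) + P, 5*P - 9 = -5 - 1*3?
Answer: I*√123090/5 ≈ 70.168*I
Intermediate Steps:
P = ⅕ (P = 9/5 + (-5 - 1*3)/5 = 9/5 + (-5 - 3)/5 = 9/5 + (⅕)*(-8) = 9/5 - 8/5 = ⅕ ≈ 0.20000)
R(V) = ⅕ + 2*V² (R(V) = (V² + V*V) + ⅕ = (V² + V²) + ⅕ = 2*V² + ⅕ = ⅕ + 2*V²)
A(Q, T) = 166*Q/5 (A(Q, T) = (⅕ + 2*(-4)²)*Q + Q = (⅕ + 2*16)*Q + Q = (⅕ + 32)*Q + Q = 161*Q/5 + Q = 166*Q/5)
√(-4160 + A(-23, 14)) = √(-4160 + (166/5)*(-23)) = √(-4160 - 3818/5) = √(-24618/5) = I*√123090/5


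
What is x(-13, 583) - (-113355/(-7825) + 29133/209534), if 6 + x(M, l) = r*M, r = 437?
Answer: -143821616633/25224670 ≈ -5701.6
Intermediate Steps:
x(M, l) = -6 + 437*M
x(-13, 583) - (-113355/(-7825) + 29133/209534) = (-6 + 437*(-13)) - (-113355/(-7825) + 29133/209534) = (-6 - 5681) - (-113355*(-1/7825) + 29133*(1/209534)) = -5687 - (22671/1565 + 2241/16118) = -5687 - 1*368918343/25224670 = -5687 - 368918343/25224670 = -143821616633/25224670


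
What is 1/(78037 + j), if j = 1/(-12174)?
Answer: 12174/950022437 ≈ 1.2814e-5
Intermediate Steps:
j = -1/12174 ≈ -8.2142e-5
1/(78037 + j) = 1/(78037 - 1/12174) = 1/(950022437/12174) = 12174/950022437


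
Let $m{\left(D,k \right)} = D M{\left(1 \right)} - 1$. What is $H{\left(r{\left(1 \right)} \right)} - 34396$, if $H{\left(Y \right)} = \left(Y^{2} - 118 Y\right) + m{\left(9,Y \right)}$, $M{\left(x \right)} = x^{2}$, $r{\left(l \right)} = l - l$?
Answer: $-34388$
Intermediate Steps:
$r{\left(l \right)} = 0$
$m{\left(D,k \right)} = -1 + D$ ($m{\left(D,k \right)} = D 1^{2} - 1 = D 1 - 1 = D - 1 = -1 + D$)
$H{\left(Y \right)} = 8 + Y^{2} - 118 Y$ ($H{\left(Y \right)} = \left(Y^{2} - 118 Y\right) + \left(-1 + 9\right) = \left(Y^{2} - 118 Y\right) + 8 = 8 + Y^{2} - 118 Y$)
$H{\left(r{\left(1 \right)} \right)} - 34396 = \left(8 + 0^{2} - 0\right) - 34396 = \left(8 + 0 + 0\right) - 34396 = 8 - 34396 = -34388$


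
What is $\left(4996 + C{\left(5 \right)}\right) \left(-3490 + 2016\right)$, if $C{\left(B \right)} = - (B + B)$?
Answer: $-7349364$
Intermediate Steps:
$C{\left(B \right)} = - 2 B$
$\left(4996 + C{\left(5 \right)}\right) \left(-3490 + 2016\right) = \left(4996 - 10\right) \left(-3490 + 2016\right) = \left(4996 - 10\right) \left(-1474\right) = 4986 \left(-1474\right) = -7349364$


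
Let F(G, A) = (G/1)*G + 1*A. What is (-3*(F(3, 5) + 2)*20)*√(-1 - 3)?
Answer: -1920*I ≈ -1920.0*I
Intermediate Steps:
F(G, A) = A + G² (F(G, A) = (G*1)*G + A = G*G + A = G² + A = A + G²)
(-3*(F(3, 5) + 2)*20)*√(-1 - 3) = (-3*((5 + 3²) + 2)*20)*√(-1 - 3) = (-3*((5 + 9) + 2)*20)*√(-4) = (-3*(14 + 2)*20)*(2*I) = (-3*16*20)*(2*I) = (-48*20)*(2*I) = -1920*I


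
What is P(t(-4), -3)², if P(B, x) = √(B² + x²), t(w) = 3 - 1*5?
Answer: 13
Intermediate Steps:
t(w) = -2 (t(w) = 3 - 5 = -2)
P(t(-4), -3)² = (√((-2)² + (-3)²))² = (√(4 + 9))² = (√13)² = 13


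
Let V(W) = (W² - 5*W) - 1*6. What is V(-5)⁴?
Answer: 3748096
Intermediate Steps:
V(W) = -6 + W² - 5*W (V(W) = (W² - 5*W) - 6 = -6 + W² - 5*W)
V(-5)⁴ = (-6 + (-5)² - 5*(-5))⁴ = (-6 + 25 + 25)⁴ = 44⁴ = 3748096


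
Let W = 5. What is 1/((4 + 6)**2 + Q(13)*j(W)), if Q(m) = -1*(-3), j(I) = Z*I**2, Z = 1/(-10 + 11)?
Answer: 1/175 ≈ 0.0057143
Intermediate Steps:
Z = 1 (Z = 1/1 = 1)
j(I) = I**2 (j(I) = 1*I**2 = I**2)
Q(m) = 3
1/((4 + 6)**2 + Q(13)*j(W)) = 1/((4 + 6)**2 + 3*5**2) = 1/(10**2 + 3*25) = 1/(100 + 75) = 1/175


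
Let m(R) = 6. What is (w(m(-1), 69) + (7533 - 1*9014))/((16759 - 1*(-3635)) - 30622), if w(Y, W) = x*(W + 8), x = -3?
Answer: 428/2557 ≈ 0.16738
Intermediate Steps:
w(Y, W) = -24 - 3*W (w(Y, W) = -3*(W + 8) = -3*(8 + W) = -24 - 3*W)
(w(m(-1), 69) + (7533 - 1*9014))/((16759 - 1*(-3635)) - 30622) = ((-24 - 3*69) + (7533 - 1*9014))/((16759 - 1*(-3635)) - 30622) = ((-24 - 207) + (7533 - 9014))/((16759 + 3635) - 30622) = (-231 - 1481)/(20394 - 30622) = -1712/(-10228) = -1712*(-1/10228) = 428/2557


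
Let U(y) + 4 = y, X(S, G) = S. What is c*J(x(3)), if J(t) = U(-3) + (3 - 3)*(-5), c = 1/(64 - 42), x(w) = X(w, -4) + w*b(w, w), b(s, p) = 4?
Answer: -7/22 ≈ -0.31818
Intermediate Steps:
U(y) = -4 + y
x(w) = 5*w (x(w) = w + w*4 = w + 4*w = 5*w)
c = 1/22 ≈ 0.045455
J(t) = -7 (J(t) = (-4 - 3) + (3 - 3)*(-5) = -7 + 0*(-5) = -7 + 0 = -7)
c*J(x(3)) = (1/22)*(-7) = -7/22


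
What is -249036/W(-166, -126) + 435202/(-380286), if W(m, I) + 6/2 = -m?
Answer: -47387921111/30993309 ≈ -1529.0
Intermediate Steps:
W(m, I) = -3 - m
-249036/W(-166, -126) + 435202/(-380286) = -249036/(-3 - 1*(-166)) + 435202/(-380286) = -249036/(-3 + 166) + 435202*(-1/380286) = -249036/163 - 217601/190143 = -47387921111/30993309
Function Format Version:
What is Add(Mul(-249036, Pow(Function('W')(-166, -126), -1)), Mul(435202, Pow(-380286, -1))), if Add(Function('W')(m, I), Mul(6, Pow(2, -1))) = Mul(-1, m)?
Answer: Rational(-47387921111, 30993309) ≈ -1529.0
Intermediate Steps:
Function('W')(m, I) = Add(-3, Mul(-1, m))
Add(Mul(-249036, Pow(Function('W')(-166, -126), -1)), Mul(435202, Pow(-380286, -1))) = Add(Mul(-249036, Pow(Add(-3, Mul(-1, -166)), -1)), Mul(435202, Pow(-380286, -1))) = Add(Mul(-249036, Pow(Add(-3, 166), -1)), Mul(435202, Rational(-1, 380286))) = Add(Mul(-249036, Pow(163, -1)), Rational(-217601, 190143)) = Add(Mul(-249036, Rational(1, 163)), Rational(-217601, 190143)) = Add(Rational(-249036, 163), Rational(-217601, 190143)) = Rational(-47387921111, 30993309)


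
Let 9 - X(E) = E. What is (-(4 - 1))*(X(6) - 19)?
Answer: 48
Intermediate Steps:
X(E) = 9 - E
(-(4 - 1))*(X(6) - 19) = (-(4 - 1))*((9 - 1*6) - 19) = (-1*3)*((9 - 6) - 19) = -3*(3 - 19) = -3*(-16) = 48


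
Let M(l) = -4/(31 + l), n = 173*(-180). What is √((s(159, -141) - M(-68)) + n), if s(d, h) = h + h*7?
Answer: 8*I*√690235/37 ≈ 179.63*I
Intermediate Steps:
n = -31140
s(d, h) = 8*h (s(d, h) = h + 7*h = 8*h)
M(l) = -4/(31 + l)
√((s(159, -141) - M(-68)) + n) = √((8*(-141) - (-4)/(31 - 68)) - 31140) = √((-1128 - (-4)/(-37)) - 31140) = √((-1128 - (-4)*(-1)/37) - 31140) = √((-1128 - 1*4/37) - 31140) = √((-1128 - 4/37) - 31140) = √(-41740/37 - 31140) = √(-1193920/37) = 8*I*√690235/37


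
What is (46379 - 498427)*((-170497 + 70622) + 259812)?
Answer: -72299200976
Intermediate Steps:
(46379 - 498427)*((-170497 + 70622) + 259812) = -452048*(-99875 + 259812) = -452048*159937 = -72299200976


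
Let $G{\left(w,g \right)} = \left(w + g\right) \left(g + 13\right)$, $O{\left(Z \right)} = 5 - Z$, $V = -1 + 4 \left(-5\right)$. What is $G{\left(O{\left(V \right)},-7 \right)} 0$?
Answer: $0$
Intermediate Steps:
$V = -21$ ($V = -1 - 20 = -21$)
$G{\left(w,g \right)} = \left(13 + g\right) \left(g + w\right)$ ($G{\left(w,g \right)} = \left(g + w\right) \left(13 + g\right) = \left(13 + g\right) \left(g + w\right)$)
$G{\left(O{\left(V \right)},-7 \right)} 0 = \left(\left(-7\right)^{2} + 13 \left(-7\right) + 13 \left(5 - -21\right) - 7 \left(5 - -21\right)\right) 0 = \left(49 - 91 + 13 \left(5 + 21\right) - 7 \left(5 + 21\right)\right) 0 = \left(49 - 91 + 13 \cdot 26 - 182\right) 0 = \left(49 - 91 + 338 - 182\right) 0 = 114 \cdot 0 = 0$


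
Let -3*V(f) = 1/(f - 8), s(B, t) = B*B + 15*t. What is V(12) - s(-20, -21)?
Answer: -1021/12 ≈ -85.083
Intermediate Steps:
s(B, t) = B**2 + 15*t
V(f) = -1/(3*(-8 + f)) (V(f) = -1/(3*(f - 8)) = -1/(3*(-8 + f)))
V(12) - s(-20, -21) = -1/(-24 + 3*12) - ((-20)**2 + 15*(-21)) = -1/(-24 + 36) - (400 - 315) = -1/12 - 1*85 = -1*1/12 - 85 = -1/12 - 85 = -1021/12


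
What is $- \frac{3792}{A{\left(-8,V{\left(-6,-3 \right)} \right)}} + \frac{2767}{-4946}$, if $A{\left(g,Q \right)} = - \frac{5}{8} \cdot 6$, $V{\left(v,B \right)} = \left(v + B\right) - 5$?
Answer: $\frac{24993141}{24730} \approx 1010.6$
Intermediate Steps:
$V{\left(v,B \right)} = -5 + B + v$ ($V{\left(v,B \right)} = \left(B + v\right) - 5 = -5 + B + v$)
$A{\left(g,Q \right)} = - \frac{15}{4}$ ($A{\left(g,Q \right)} = \left(-5\right) \frac{1}{8} \cdot 6 = \left(- \frac{5}{8}\right) 6 = - \frac{15}{4}$)
$- \frac{3792}{A{\left(-8,V{\left(-6,-3 \right)} \right)}} + \frac{2767}{-4946} = - \frac{3792}{- \frac{15}{4}} + \frac{2767}{-4946} = \left(-3792\right) \left(- \frac{4}{15}\right) + 2767 \left(- \frac{1}{4946}\right) = \frac{5056}{5} - \frac{2767}{4946} = \frac{24993141}{24730}$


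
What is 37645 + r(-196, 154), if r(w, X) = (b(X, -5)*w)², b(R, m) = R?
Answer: 911111501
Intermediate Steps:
r(w, X) = X²*w² (r(w, X) = (X*w)² = X²*w²)
37645 + r(-196, 154) = 37645 + 154²*(-196)² = 37645 + 23716*38416 = 37645 + 911073856 = 911111501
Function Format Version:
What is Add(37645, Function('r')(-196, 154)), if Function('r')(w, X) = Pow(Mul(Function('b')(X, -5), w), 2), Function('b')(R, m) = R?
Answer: 911111501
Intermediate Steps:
Function('r')(w, X) = Mul(Pow(X, 2), Pow(w, 2)) (Function('r')(w, X) = Pow(Mul(X, w), 2) = Mul(Pow(X, 2), Pow(w, 2)))
Add(37645, Function('r')(-196, 154)) = Add(37645, Mul(Pow(154, 2), Pow(-196, 2))) = Add(37645, Mul(23716, 38416)) = Add(37645, 911073856) = 911111501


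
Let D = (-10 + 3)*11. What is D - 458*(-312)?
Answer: 142819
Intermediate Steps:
D = -77 (D = -7*11 = -77)
D - 458*(-312) = -77 - 458*(-312) = -77 + 142896 = 142819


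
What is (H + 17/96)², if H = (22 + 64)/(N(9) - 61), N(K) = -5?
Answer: 1413721/1115136 ≈ 1.2678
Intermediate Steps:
H = -43/33 (H = (22 + 64)/(-5 - 61) = 86/(-66) = 86*(-1/66) = -43/33 ≈ -1.3030)
(H + 17/96)² = (-43/33 + 17/96)² = (-1189/1056)² = 1413721/1115136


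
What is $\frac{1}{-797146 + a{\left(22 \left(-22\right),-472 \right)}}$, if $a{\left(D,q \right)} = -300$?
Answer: $- \frac{1}{797446} \approx -1.254 \cdot 10^{-6}$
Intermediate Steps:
$\frac{1}{-797146 + a{\left(22 \left(-22\right),-472 \right)}} = \frac{1}{-797146 - 300} = \frac{1}{-797446} = - \frac{1}{797446}$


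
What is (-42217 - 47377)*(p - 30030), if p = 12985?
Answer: 1527129730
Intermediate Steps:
(-42217 - 47377)*(p - 30030) = (-42217 - 47377)*(12985 - 30030) = -89594*(-17045) = 1527129730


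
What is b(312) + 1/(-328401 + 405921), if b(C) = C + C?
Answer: 48372481/77520 ≈ 624.00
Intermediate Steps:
b(C) = 2*C
b(312) + 1/(-328401 + 405921) = 2*312 + 1/(-328401 + 405921) = 624 + 1/77520 = 48372481/77520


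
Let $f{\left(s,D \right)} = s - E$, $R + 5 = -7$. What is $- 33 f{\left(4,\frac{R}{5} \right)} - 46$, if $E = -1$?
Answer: $-211$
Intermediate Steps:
$R = -12$ ($R = -5 - 7 = -12$)
$f{\left(s,D \right)} = 1 + s$ ($f{\left(s,D \right)} = s - -1 = s + 1 = 1 + s$)
$- 33 f{\left(4,\frac{R}{5} \right)} - 46 = - 33 \left(1 + 4\right) - 46 = \left(-33\right) 5 - 46 = -165 - 46 = -211$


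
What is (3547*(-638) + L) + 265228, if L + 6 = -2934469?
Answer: -4932233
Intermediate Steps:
L = -2934475 (L = -6 - 2934469 = -2934475)
(3547*(-638) + L) + 265228 = (3547*(-638) - 2934475) + 265228 = (-2262986 - 2934475) + 265228 = -5197461 + 265228 = -4932233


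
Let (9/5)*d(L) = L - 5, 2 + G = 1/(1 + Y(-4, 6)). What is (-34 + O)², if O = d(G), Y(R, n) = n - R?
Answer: 14032516/9801 ≈ 1431.7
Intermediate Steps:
G = -21/11 (G = -2 + 1/(1 + (6 - 1*(-4))) = -2 + 1/(1 + (6 + 4)) = -2 + 1/(1 + 10) = -2 + 1/11 = -21/11 ≈ -1.9091)
d(L) = -25/9 + 5*L/9 (d(L) = 5*(L - 5)/9 = 5*(-5 + L)/9 = -25/9 + 5*L/9)
O = -380/99 (O = -25/9 + (5/9)*(-21/11) = -25/9 - 35/33 = -380/99 ≈ -3.8384)
(-34 + O)² = (-34 - 380/99)² = (-3746/99)² = 14032516/9801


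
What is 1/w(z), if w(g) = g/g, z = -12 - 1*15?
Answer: 1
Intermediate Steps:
z = -27 (z = -12 - 15 = -27)
w(g) = 1
1/w(z) = 1/1 = 1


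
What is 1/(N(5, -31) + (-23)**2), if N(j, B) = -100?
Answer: 1/429 ≈ 0.0023310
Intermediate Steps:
1/(N(5, -31) + (-23)**2) = 1/(-100 + (-23)**2) = 1/(-100 + 529) = 1/429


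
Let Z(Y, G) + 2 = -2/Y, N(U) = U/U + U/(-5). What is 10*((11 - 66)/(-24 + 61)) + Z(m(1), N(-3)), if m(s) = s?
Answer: -698/37 ≈ -18.865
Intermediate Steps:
N(U) = 1 - U/5 (N(U) = 1 + U*(-⅕) = 1 - U/5)
Z(Y, G) = -2 - 2/Y
10*((11 - 66)/(-24 + 61)) + Z(m(1), N(-3)) = 10*((11 - 66)/(-24 + 61)) + (-2 - 2/1) = 10*(-55/37) + (-2 - 2*1) = 10*(-55*1/37) + (-2 - 2) = 10*(-55/37) - 4 = -550/37 - 4 = -698/37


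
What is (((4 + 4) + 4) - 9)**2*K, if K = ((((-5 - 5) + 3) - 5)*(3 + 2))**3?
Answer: -1944000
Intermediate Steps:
K = -216000 (K = (((-10 + 3) - 5)*5)**3 = ((-7 - 5)*5)**3 = (-12*5)**3 = (-60)**3 = -216000)
(((4 + 4) + 4) - 9)**2*K = (((4 + 4) + 4) - 9)**2*(-216000) = ((8 + 4) - 9)**2*(-216000) = (12 - 9)**2*(-216000) = 3**2*(-216000) = 9*(-216000) = -1944000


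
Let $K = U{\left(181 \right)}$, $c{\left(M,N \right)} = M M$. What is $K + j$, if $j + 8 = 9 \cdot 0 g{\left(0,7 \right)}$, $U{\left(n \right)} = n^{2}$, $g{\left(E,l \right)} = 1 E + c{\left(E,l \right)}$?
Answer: $32753$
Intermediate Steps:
$c{\left(M,N \right)} = M^{2}$
$g{\left(E,l \right)} = E + E^{2}$ ($g{\left(E,l \right)} = 1 E + E^{2} = E + E^{2}$)
$K = 32761$ ($K = 181^{2} = 32761$)
$j = -8$ ($j = -8 + 9 \cdot 0 \cdot 0 \left(1 + 0\right) = -8 + 0 \cdot 0 \cdot 1 = -8 + 0 \cdot 0 = -8 + 0 = -8$)
$K + j = 32761 - 8 = 32753$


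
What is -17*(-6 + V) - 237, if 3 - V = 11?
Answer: 1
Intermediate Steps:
V = -8 (V = 3 - 1*11 = 3 - 11 = -8)
-17*(-6 + V) - 237 = -17*(-6 - 8) - 237 = -17*(-14) - 237 = 238 - 237 = 1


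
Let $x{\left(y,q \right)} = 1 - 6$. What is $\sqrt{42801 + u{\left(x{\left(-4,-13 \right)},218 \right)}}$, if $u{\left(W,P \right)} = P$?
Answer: $\sqrt{43019} \approx 207.41$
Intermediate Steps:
$x{\left(y,q \right)} = -5$
$\sqrt{42801 + u{\left(x{\left(-4,-13 \right)},218 \right)}} = \sqrt{42801 + 218} = \sqrt{43019}$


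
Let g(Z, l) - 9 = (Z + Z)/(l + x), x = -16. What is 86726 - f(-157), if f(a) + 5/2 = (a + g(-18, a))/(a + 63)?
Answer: 30007517/346 ≈ 86727.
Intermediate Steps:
g(Z, l) = 9 + 2*Z/(-16 + l) (g(Z, l) = 9 + (Z + Z)/(l - 16) = 9 + (2*Z)/(-16 + l) = 9 + 2*Z/(-16 + l))
f(a) = -5/2 + (a + (-180 + 9*a)/(-16 + a))/(63 + a) (f(a) = -5/2 + (a + (-144 + 2*(-18) + 9*a)/(-16 + a))/(a + 63) = -5/2 + (a + (-144 - 36 + 9*a)/(-16 + a))/(63 + a) = -5/2 + (a + (-180 + 9*a)/(-16 + a))/(63 + a))
86726 - f(-157) = 86726 - 3*(1560 - 1*(-157)² - 83*(-157))/(2*(-1008 + (-157)² + 47*(-157))) = 86726 - 3*(1560 - 1*24649 + 13031)/(2*(-1008 + 24649 - 7379)) = 86726 - 3*(1560 - 24649 + 13031)/(2*16262) = 86726 - 3*(-10058)/(2*16262) = 86726 - 1*(-321/346) = 86726 + 321/346 = 30007517/346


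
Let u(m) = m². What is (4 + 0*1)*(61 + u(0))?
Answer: 244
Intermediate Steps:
(4 + 0*1)*(61 + u(0)) = (4 + 0*1)*(61 + 0²) = (4 + 0)*(61 + 0) = 4*61 = 244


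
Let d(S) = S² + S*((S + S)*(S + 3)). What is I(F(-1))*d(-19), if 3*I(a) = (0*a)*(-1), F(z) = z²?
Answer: 0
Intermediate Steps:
I(a) = 0 (I(a) = ((0*a)*(-1))/3 = (0*(-1))/3 = (⅓)*0 = 0)
d(S) = S² + 2*S²*(3 + S) (d(S) = S² + S*((2*S)*(3 + S)) = S² + S*(2*S*(3 + S)) = S² + 2*S²*(3 + S))
I(F(-1))*d(-19) = 0*((-19)²*(7 + 2*(-19))) = 0*(361*(7 - 38)) = 0*(361*(-31)) = 0*(-11191) = 0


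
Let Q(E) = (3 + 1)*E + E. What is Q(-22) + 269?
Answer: 159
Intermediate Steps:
Q(E) = 5*E (Q(E) = 4*E + E = 5*E)
Q(-22) + 269 = 5*(-22) + 269 = -110 + 269 = 159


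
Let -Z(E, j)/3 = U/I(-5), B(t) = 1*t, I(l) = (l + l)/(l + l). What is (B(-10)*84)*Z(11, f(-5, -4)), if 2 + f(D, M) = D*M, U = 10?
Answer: 25200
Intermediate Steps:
I(l) = 1 (I(l) = (2*l)/((2*l)) = (2*l)*(1/(2*l)) = 1)
f(D, M) = -2 + D*M
B(t) = t
Z(E, j) = -30 (Z(E, j) = -30/1 = -30)
(B(-10)*84)*Z(11, f(-5, -4)) = -10*84*(-30) = -840*(-30) = 25200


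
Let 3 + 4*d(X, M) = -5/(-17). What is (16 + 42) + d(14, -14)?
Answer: 1949/34 ≈ 57.324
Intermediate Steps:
d(X, M) = -23/34 (d(X, M) = -¾ + (-5/(-17))/4 = -¾ + (-5*(-1/17))/4 = -¾ + (¼)*(5/17) = -¾ + 5/68 = -23/34)
(16 + 42) + d(14, -14) = (16 + 42) - 23/34 = 58 - 23/34 = 1949/34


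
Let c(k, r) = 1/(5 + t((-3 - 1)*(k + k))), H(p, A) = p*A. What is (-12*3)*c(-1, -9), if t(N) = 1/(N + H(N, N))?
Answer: -2592/361 ≈ -7.1801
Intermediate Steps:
H(p, A) = A*p
t(N) = 1/(N + N**2) (t(N) = 1/(N + N*N) = 1/(N + N**2))
c(k, r) = 1/(5 - 1/(8*k*(1 - 8*k))) (c(k, r) = 1/(5 + 1/((((-3 - 1)*(k + k)))*(1 + (-3 - 1)*(k + k)))) = 1/(5 + 1/(((-8*k))*(1 - 8*k))) = 1/(5 + (-1/(8*k))/(1 - 8*k)) = 1/(5 - 1/(8*k*(1 - 8*k))))
(-12*3)*c(-1, -9) = (-12*3)*(8*(-1)*(-1 + 8*(-1))/(1 - 40*(-1) + 320*(-1)**2)) = -288*(-1)*(-1 - 8)/(1 + 40 + 320*1) = -288*(-1)*(-9)/(1 + 40 + 320) = -288*(-1)*(-9)/361 = -36*72/361 = -2592/361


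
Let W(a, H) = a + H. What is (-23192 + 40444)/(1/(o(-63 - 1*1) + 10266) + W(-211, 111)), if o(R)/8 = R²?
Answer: -742422568/4303399 ≈ -172.52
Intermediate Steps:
o(R) = 8*R²
W(a, H) = H + a
(-23192 + 40444)/(1/(o(-63 - 1*1) + 10266) + W(-211, 111)) = (-23192 + 40444)/(1/(8*(-63 - 1*1)² + 10266) + (111 - 211)) = 17252/(1/(8*(-63 - 1)² + 10266) - 100) = 17252/(1/(8*(-64)² + 10266) - 100) = 17252/(1/(8*4096 + 10266) - 100) = 17252/(1/(32768 + 10266) - 100) = 17252/(1/43034 - 100) = 17252/(-4303399/43034) = 17252*(-43034/4303399) = -742422568/4303399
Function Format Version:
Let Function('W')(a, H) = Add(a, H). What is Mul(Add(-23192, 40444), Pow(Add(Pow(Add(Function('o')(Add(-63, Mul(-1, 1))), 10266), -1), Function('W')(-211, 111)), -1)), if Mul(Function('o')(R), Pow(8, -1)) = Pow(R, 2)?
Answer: Rational(-742422568, 4303399) ≈ -172.52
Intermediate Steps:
Function('o')(R) = Mul(8, Pow(R, 2))
Function('W')(a, H) = Add(H, a)
Mul(Add(-23192, 40444), Pow(Add(Pow(Add(Function('o')(Add(-63, Mul(-1, 1))), 10266), -1), Function('W')(-211, 111)), -1)) = Mul(Add(-23192, 40444), Pow(Add(Pow(Add(Mul(8, Pow(Add(-63, Mul(-1, 1)), 2)), 10266), -1), Add(111, -211)), -1)) = Mul(17252, Pow(Add(Pow(Add(Mul(8, Pow(Add(-63, -1), 2)), 10266), -1), -100), -1)) = Mul(17252, Pow(Add(Pow(Add(Mul(8, Pow(-64, 2)), 10266), -1), -100), -1)) = Mul(17252, Pow(Add(Pow(Add(Mul(8, 4096), 10266), -1), -100), -1)) = Mul(17252, Pow(Add(Pow(Add(32768, 10266), -1), -100), -1)) = Mul(17252, Pow(Add(Pow(43034, -1), -100), -1)) = Mul(17252, Pow(Add(Rational(1, 43034), -100), -1)) = Mul(17252, Pow(Rational(-4303399, 43034), -1)) = Mul(17252, Rational(-43034, 4303399)) = Rational(-742422568, 4303399)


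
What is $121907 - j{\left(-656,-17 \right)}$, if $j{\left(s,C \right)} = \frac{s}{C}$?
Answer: $\frac{2071763}{17} \approx 1.2187 \cdot 10^{5}$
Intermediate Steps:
$121907 - j{\left(-656,-17 \right)} = 121907 - - \frac{656}{-17} = 121907 - \left(-656\right) \left(- \frac{1}{17}\right) = 121907 - \frac{656}{17} = \frac{2071763}{17}$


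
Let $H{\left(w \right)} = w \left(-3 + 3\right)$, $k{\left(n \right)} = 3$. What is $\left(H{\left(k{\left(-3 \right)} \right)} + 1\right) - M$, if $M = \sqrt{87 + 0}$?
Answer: $1 - \sqrt{87} \approx -8.3274$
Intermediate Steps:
$H{\left(w \right)} = 0$ ($H{\left(w \right)} = w 0 = 0$)
$M = \sqrt{87} \approx 9.3274$
$\left(H{\left(k{\left(-3 \right)} \right)} + 1\right) - M = \left(0 + 1\right) - \sqrt{87} = 1 - \sqrt{87}$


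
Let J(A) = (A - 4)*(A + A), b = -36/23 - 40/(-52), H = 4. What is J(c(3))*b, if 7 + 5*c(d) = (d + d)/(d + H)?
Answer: -535092/52325 ≈ -10.226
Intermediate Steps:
b = -238/299 (b = -36*1/23 - 40*(-1/52) = -36/23 + 10/13 = -238/299 ≈ -0.79599)
c(d) = -7/5 + 2*d/(5*(4 + d)) (c(d) = -7/5 + ((d + d)/(d + 4))/5 = -7/5 + ((2*d)/(4 + d))/5 = -7/5 + (2*d/(4 + d))/5 = -7/5 + 2*d/(5*(4 + d)))
J(A) = 2*A*(-4 + A) (J(A) = (-4 + A)*(2*A) = 2*A*(-4 + A))
J(c(3))*b = (2*((-28/5 - 1*3)/(4 + 3))*(-4 + (-28/5 - 1*3)/(4 + 3)))*(-238/299) = (2*((-28/5 - 3)/7)*(-4 + (-28/5 - 3)/7))*(-238/299) = (2*((⅐)*(-43/5))*(-4 + (⅐)*(-43/5)))*(-238/299) = (2*(-43/35)*(-4 - 43/35))*(-238/299) = (2*(-43/35)*(-183/35))*(-238/299) = (15738/1225)*(-238/299) = -535092/52325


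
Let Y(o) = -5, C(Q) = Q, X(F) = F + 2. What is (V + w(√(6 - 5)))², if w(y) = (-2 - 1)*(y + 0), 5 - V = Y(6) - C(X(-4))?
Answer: 25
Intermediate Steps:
X(F) = 2 + F
V = 8 (V = 5 - (-5 - (2 - 4)) = 5 - (-5 - 1*(-2)) = 5 - (-5 + 2) = 5 - 1*(-3) = 5 + 3 = 8)
w(y) = -3*y
(V + w(√(6 - 5)))² = (8 - 3*√(6 - 5))² = (8 - 3*√1)² = (8 - 3*1)² = (8 - 3)² = 5² = 25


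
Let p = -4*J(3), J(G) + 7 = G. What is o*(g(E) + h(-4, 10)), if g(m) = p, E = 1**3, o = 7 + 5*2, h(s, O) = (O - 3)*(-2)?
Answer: 34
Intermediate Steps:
J(G) = -7 + G
h(s, O) = 6 - 2*O (h(s, O) = (-3 + O)*(-2) = 6 - 2*O)
o = 17 (o = 7 + 10 = 17)
E = 1
p = 16 (p = -4*(-7 + 3) = -4*(-4) = 16)
g(m) = 16
o*(g(E) + h(-4, 10)) = 17*(16 + (6 - 2*10)) = 17*(16 + (6 - 20)) = 17*(16 - 14) = 17*2 = 34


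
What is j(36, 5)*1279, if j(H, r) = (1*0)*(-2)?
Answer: 0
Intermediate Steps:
j(H, r) = 0 (j(H, r) = 0*(-2) = 0)
j(36, 5)*1279 = 0*1279 = 0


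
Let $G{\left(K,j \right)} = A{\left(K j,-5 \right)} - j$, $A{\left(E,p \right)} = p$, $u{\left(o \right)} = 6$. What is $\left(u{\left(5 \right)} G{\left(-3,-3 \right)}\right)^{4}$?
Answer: $20736$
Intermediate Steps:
$G{\left(K,j \right)} = -5 - j$
$\left(u{\left(5 \right)} G{\left(-3,-3 \right)}\right)^{4} = \left(6 \left(-5 - -3\right)\right)^{4} = \left(6 \left(-5 + 3\right)\right)^{4} = \left(6 \left(-2\right)\right)^{4} = \left(-12\right)^{4} = 20736$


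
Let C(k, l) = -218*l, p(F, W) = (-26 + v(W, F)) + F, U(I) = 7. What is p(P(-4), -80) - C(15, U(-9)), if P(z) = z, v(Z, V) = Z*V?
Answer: 1816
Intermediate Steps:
v(Z, V) = V*Z
p(F, W) = -26 + F + F*W (p(F, W) = (-26 + F*W) + F = -26 + F + F*W)
p(P(-4), -80) - C(15, U(-9)) = (-26 - 4 - 4*(-80)) - (-218)*7 = (-26 - 4 + 320) - 1*(-1526) = 290 + 1526 = 1816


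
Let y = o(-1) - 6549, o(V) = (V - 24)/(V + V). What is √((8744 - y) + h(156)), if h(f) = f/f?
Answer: √61126/2 ≈ 123.62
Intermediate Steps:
o(V) = (-24 + V)/(2*V) (o(V) = (-24 + V)/((2*V)) = (-24 + V)*(1/(2*V)) = (-24 + V)/(2*V))
h(f) = 1
y = -13073/2 (y = (½)*(-24 - 1)/(-1) - 6549 = (½)*(-1)*(-25) - 6549 = 25/2 - 6549 = -13073/2 ≈ -6536.5)
√((8744 - y) + h(156)) = √((8744 - 1*(-13073/2)) + 1) = √((8744 + 13073/2) + 1) = √(30561/2 + 1) = √(30563/2) = √61126/2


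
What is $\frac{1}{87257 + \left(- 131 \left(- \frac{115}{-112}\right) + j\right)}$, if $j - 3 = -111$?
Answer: $\frac{112}{9745623} \approx 1.1492 \cdot 10^{-5}$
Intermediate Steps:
$j = -108$ ($j = 3 - 111 = -108$)
$\frac{1}{87257 + \left(- 131 \left(- \frac{115}{-112}\right) + j\right)} = \frac{1}{87257 - \left(108 + 131 \left(- \frac{115}{-112}\right)\right)} = \frac{1}{87257 - \left(108 + 131 \left(\left(-115\right) \left(- \frac{1}{112}\right)\right)\right)} = \frac{1}{87257 - \frac{27161}{112}} = \frac{1}{\frac{9745623}{112}} = \frac{112}{9745623}$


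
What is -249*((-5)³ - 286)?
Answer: 102339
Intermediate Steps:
-249*((-5)³ - 286) = -249*(-125 - 286) = -249*(-411) = 102339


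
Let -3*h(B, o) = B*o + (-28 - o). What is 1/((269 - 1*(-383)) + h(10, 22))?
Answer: 3/1786 ≈ 0.0016797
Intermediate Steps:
h(B, o) = 28/3 + o/3 - B*o/3 (h(B, o) = -(B*o + (-28 - o))/3 = -(-28 - o + B*o)/3 = 28/3 + o/3 - B*o/3)
1/((269 - 1*(-383)) + h(10, 22)) = 1/((269 - 1*(-383)) + (28/3 + (⅓)*22 - ⅓*10*22)) = 1/((269 + 383) + (28/3 + 22/3 - 220/3)) = 1/(652 - 170/3) = 1/(1786/3) = 3/1786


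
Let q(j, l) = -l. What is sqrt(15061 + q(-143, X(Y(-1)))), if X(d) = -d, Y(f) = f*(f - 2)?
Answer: 2*sqrt(3766) ≈ 122.74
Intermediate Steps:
Y(f) = f*(-2 + f)
sqrt(15061 + q(-143, X(Y(-1)))) = sqrt(15061 - (-1)*(-(-2 - 1))) = sqrt(15061 - (-1)*(-1*(-3))) = sqrt(15061 - (-1)*3) = sqrt(15061 - 1*(-3)) = sqrt(15061 + 3) = sqrt(15064) = 2*sqrt(3766)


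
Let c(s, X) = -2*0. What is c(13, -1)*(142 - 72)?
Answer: 0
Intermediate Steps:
c(s, X) = 0
c(13, -1)*(142 - 72) = 0*(142 - 72) = 0*70 = 0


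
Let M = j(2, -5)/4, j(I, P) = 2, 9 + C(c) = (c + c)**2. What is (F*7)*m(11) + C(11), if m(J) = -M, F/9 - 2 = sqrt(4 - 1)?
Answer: 412 - 63*sqrt(3)/2 ≈ 357.44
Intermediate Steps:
C(c) = -9 + 4*c**2 (C(c) = -9 + (c + c)**2 = -9 + (2*c)**2 = -9 + 4*c**2)
F = 18 + 9*sqrt(3) (F = 18 + 9*sqrt(4 - 1) = 18 + 9*sqrt(3) ≈ 33.588)
M = 1/2 (M = 2/4 = 2*(1/4) = 1/2 ≈ 0.50000)
m(J) = -1/2 (m(J) = -1*1/2 = -1/2)
(F*7)*m(11) + C(11) = ((18 + 9*sqrt(3))*7)*(-1/2) + (-9 + 4*11**2) = (126 + 63*sqrt(3))*(-1/2) + (-9 + 4*121) = (-63 - 63*sqrt(3)/2) + (-9 + 484) = (-63 - 63*sqrt(3)/2) + 475 = 412 - 63*sqrt(3)/2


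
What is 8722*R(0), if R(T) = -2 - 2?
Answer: -34888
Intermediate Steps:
R(T) = -4
8722*R(0) = 8722*(-4) = -34888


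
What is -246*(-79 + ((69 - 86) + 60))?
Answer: 8856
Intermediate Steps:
-246*(-79 + ((69 - 86) + 60)) = -246*(-79 + (-17 + 60)) = -246*(-79 + 43) = -246*(-36) = 8856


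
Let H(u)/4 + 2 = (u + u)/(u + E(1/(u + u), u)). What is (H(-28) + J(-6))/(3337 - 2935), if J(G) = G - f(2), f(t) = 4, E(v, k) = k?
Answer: -7/201 ≈ -0.034826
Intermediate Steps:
J(G) = -4 + G (J(G) = G - 1*4 = G - 4 = -4 + G)
H(u) = -4 (H(u) = -8 + 4*((u + u)/(u + u)) = -8 + 4*((2*u)/((2*u))) = -8 + 4*((2*u)*(1/(2*u))) = -8 + 4*1 = -8 + 4 = -4)
(H(-28) + J(-6))/(3337 - 2935) = (-4 + (-4 - 6))/(3337 - 2935) = (-4 - 10)/402 = -14*1/402 = -7/201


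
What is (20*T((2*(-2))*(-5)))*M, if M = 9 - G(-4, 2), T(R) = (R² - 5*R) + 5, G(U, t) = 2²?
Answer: 30500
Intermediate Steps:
G(U, t) = 4
T(R) = 5 + R² - 5*R
M = 5 (M = 9 - 1*4 = 9 - 4 = 5)
(20*T((2*(-2))*(-5)))*M = (20*(5 + ((2*(-2))*(-5))² - 5*2*(-2)*(-5)))*5 = (20*(5 + (-4*(-5))² - (-20)*(-5)))*5 = (20*(5 + 20² - 5*20))*5 = (20*(5 + 400 - 100))*5 = (20*305)*5 = 6100*5 = 30500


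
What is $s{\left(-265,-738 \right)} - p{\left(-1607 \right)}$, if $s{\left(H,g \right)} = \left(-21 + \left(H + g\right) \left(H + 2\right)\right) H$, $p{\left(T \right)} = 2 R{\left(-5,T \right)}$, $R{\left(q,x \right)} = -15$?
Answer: $-69898490$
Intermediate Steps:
$p{\left(T \right)} = -30$ ($p{\left(T \right)} = 2 \left(-15\right) = -30$)
$s{\left(H,g \right)} = H \left(-21 + \left(2 + H\right) \left(H + g\right)\right)$ ($s{\left(H,g \right)} = \left(-21 + \left(H + g\right) \left(2 + H\right)\right) H = \left(-21 + \left(2 + H\right) \left(H + g\right)\right) H = H \left(-21 + \left(2 + H\right) \left(H + g\right)\right)$)
$s{\left(-265,-738 \right)} - p{\left(-1607 \right)} = - 265 \left(-21 + \left(-265\right)^{2} + 2 \left(-265\right) + 2 \left(-738\right) - -195570\right) - -30 = - 265 \left(-21 + 70225 - 530 - 1476 + 195570\right) + 30 = \left(-265\right) 263768 + 30 = -69898520 + 30 = -69898490$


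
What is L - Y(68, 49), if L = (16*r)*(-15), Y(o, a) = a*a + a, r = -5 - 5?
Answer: -50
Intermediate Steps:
r = -10
Y(o, a) = a + a**2 (Y(o, a) = a**2 + a = a + a**2)
L = 2400 (L = (16*(-10))*(-15) = -160*(-15) = 2400)
L - Y(68, 49) = 2400 - 49*(1 + 49) = 2400 - 49*50 = 2400 - 1*2450 = 2400 - 2450 = -50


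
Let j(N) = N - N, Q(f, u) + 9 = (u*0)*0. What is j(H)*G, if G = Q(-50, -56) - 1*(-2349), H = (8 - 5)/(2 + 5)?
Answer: 0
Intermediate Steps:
Q(f, u) = -9 (Q(f, u) = -9 + (u*0)*0 = -9 + 0*0 = -9 + 0 = -9)
H = 3/7 ≈ 0.42857
j(N) = 0
G = 2340 (G = -9 - 1*(-2349) = -9 + 2349 = 2340)
j(H)*G = 0*2340 = 0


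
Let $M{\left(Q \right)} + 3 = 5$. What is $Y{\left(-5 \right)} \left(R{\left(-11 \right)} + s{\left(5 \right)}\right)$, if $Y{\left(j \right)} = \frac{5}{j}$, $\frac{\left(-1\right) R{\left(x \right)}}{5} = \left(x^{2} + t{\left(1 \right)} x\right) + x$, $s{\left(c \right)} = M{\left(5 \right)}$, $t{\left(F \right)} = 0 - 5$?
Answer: $823$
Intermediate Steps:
$M{\left(Q \right)} = 2$ ($M{\left(Q \right)} = -3 + 5 = 2$)
$t{\left(F \right)} = -5$ ($t{\left(F \right)} = 0 - 5 = -5$)
$s{\left(c \right)} = 2$
$R{\left(x \right)} = - 5 x^{2} + 20 x$ ($R{\left(x \right)} = - 5 \left(\left(x^{2} - 5 x\right) + x\right) = - 5 \left(x^{2} - 4 x\right) = - 5 x^{2} + 20 x$)
$Y{\left(-5 \right)} \left(R{\left(-11 \right)} + s{\left(5 \right)}\right) = \frac{5}{-5} \left(5 \left(-11\right) \left(4 - -11\right) + 2\right) = 5 \left(- \frac{1}{5}\right) \left(5 \left(-11\right) \left(4 + 11\right) + 2\right) = - (5 \left(-11\right) 15 + 2) = - (-825 + 2) = \left(-1\right) \left(-823\right) = 823$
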